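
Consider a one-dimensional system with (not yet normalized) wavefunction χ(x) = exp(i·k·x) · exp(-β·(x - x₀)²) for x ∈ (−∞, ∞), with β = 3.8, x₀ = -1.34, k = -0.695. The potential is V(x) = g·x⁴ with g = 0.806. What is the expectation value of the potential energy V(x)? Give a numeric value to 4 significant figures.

3.180

⟨V⟩ = ∫ V(x)·|χ|² dx / ∫|χ|² dx.
Gaussian moments (u = x − x₀): ∫u^(2j)·e^(−2βu²) du = (2j−1)!!/(4β)^j · √(π/(2β)), odd powers integrate to 0; here √(π/(2β)) = 0.64294.
State is unnormalized: ∫|χ|² dx = 0.64294, and ∫χ*·V(x)·χ dx = 2.0448, so ⟨V⟩ = 2.0448 / 0.64294.
⟨V⟩ = 3.1804.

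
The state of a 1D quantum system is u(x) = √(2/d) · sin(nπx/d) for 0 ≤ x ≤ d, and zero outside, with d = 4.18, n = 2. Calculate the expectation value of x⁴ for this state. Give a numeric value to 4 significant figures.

53.62

⟨x⁴⟩ = ∫ x⁴·|u|² dx (integrals over the domain).
With sin²θ = (1 − cos2θ)/2 on 0 ≤ x ≤ d: ∫sin²(nπx/d) dx = d/2, ∫x·sin²(nπx/d) dx = d²/4, ∫x²·sin²(nπx/d) dx = d³·(1/6 − 1/(4n²π²)); higher powers xᵏ the same way, integrating xᵏ·cos(2nπx/d) by parts.
⟨x⁴⟩ = 53.618.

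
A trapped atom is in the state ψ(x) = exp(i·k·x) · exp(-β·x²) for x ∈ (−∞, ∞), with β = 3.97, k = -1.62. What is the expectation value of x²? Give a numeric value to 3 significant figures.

⟨x²⟩ = ∫ x²·|ψ|² dx / ∫|ψ|² dx (integrals over the domain).
Gaussian moments: ∫x^(2j)·e^(−2βx²) dx = (2j−1)!!/(4β)^j · √(π/(2β)), odd powers integrate to 0; here √(π/(2β)) = 0.62902.
State is unnormalized: ∫|ψ|² dx = 0.62902, and ∫ψ*·x²·ψ dx = 0.039611, so ⟨x²⟩ = 0.039611 / 0.62902.
⟨x²⟩ = 0.062972.

0.0630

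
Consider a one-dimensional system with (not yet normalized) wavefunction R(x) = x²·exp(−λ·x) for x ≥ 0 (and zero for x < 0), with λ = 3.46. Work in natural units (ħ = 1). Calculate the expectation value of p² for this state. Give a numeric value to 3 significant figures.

3.99

p² R = −ħ² d²R/dx²; ⟨p²⟩ = −ħ² ∫ R*·R'' dx / ∫|R|² dx.
Differentiate x²·exp(−λ·x) with the product rule; every integrand then reduces to terms xʲ·e^(−2λx) on [0, ∞), with ∫₀^∞ xʲ·e^(−2λx) dx = j!/(2λ)^(j+1).
State is unnormalized: ∫|R|² dx = 0.0015124, and ∫R*·(−ħ² R'') dx = 0.0060355, so ⟨p²⟩ = 0.0060355 / 0.0015124.
⟨p²⟩ = 3.9905.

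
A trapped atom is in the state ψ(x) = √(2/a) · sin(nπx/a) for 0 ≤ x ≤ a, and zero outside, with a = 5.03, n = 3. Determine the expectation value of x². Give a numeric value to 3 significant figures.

⟨x²⟩ = ∫ x²·|ψ|² dx (integrals over the domain).
With sin²θ = (1 − cos2θ)/2 on 0 ≤ x ≤ a: ∫sin²(nπx/a) dx = a/2, ∫x·sin²(nπx/a) dx = a²/4, ∫x²·sin²(nπx/a) dx = a³·(1/6 − 1/(4n²π²)); higher powers xᵏ the same way, integrating xᵏ·cos(2nπx/a) by parts.
⟨x²⟩ = 8.2912.

8.29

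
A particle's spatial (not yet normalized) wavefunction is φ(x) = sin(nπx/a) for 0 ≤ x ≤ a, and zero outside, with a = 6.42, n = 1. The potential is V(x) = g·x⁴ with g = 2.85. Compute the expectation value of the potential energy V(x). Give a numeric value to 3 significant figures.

552.

⟨V⟩ = ∫ V(x)·|φ|² dx / ∫|φ|² dx.
With sin²θ = (1 − cos2θ)/2 on 0 ≤ x ≤ a: ∫sin²(nπx/a) dx = a/2, ∫x·sin²(nπx/a) dx = a²/4, ∫x²·sin²(nπx/a) dx = a³·(1/6 − 1/(4n²π²)); higher powers xᵏ the same way, integrating xᵏ·cos(2nπx/a) by parts.
State is unnormalized: ∫|φ|² dx = 3.2100, and ∫φ*·V(x)·φ dx = 1772.9, so ⟨V⟩ = 1772.9 / 3.2100.
⟨V⟩ = 552.31.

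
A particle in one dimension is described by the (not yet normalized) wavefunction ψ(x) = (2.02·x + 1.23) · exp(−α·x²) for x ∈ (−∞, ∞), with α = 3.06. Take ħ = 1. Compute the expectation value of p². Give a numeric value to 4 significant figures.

p² ψ = −ħ² d²ψ/dx²; ⟨p²⟩ = −ħ² ∫ ψ*·ψ'' dx / ∫|ψ|² dx.
Expand each integrand as polynomial × e^(−2αx²) and use ∫x^(2j)·e^(−2αx²) dx = (2j−1)!!/(4α)^j · √(π/(2α)), odd powers → 0; here √(π/(2α)) = 0.71647. Differentiate with the product rule, d/dx e^(−αx²) = −2αx·e^(−αx²).
State is unnormalized: ∫|ψ|² dx = 1.3228, and ∫ψ*·(−ħ² ψ'') dx = 5.5095, so ⟨p²⟩ = 5.5095 / 1.3228.
⟨p²⟩ = 4.1650.

4.165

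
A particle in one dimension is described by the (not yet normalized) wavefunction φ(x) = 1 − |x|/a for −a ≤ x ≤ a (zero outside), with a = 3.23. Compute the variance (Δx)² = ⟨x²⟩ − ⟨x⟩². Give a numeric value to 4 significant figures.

Compute ⟨x⟩ and ⟨x²⟩ separately, then (Δx)² = ⟨x²⟩ − ⟨x⟩².
φ is even, so ∫ over [−a, a] = 2∫₀ᵃ with φ = 1 − x/a there: ∫₀ᵃ (1 − x/a)² dx = a/3, ∫₀ᵃ x²(1 − x/a)² dx = a³/30, ∫₀ᵃ x⁴(1 − x/a)² dx = a⁵/105.
Normalization: ∫|φ|² dx = 2.1533.
⟨x⟩ = 0.0000 and ⟨x²⟩ = 1.0433.
(Δx)² = 1.0433 − (0.0000)² = 1.0433.

1.043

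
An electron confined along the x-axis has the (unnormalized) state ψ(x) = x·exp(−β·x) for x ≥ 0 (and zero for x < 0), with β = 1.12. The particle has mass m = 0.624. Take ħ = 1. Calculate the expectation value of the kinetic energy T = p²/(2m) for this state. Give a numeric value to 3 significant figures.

T = −(ħ²/2m) d²/dx², so ⟨T⟩ = −(ħ²/2m) ∫ ψ*·ψ'' dx / ∫|ψ|² dx; with m = 0.624.
Differentiate x·exp(−β·x) with the product rule; every integrand then reduces to terms xʲ·e^(−2βx) on [0, ∞), with ∫₀^∞ xʲ·e^(−2βx) dx = j!/(2β)^(j+1).
State is unnormalized: ∫|ψ|² dx = 0.17795, and ∫ψ*·(−ħ²/2m · ψ'') dx = 0.17886, so ⟨T⟩ = 0.17886 / 0.17795.
⟨T⟩ = 1.0051.

1.01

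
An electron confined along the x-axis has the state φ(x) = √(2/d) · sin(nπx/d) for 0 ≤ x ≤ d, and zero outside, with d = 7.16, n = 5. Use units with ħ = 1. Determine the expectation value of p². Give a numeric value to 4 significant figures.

p² φ = −ħ² d²φ/dx²; ⟨p²⟩ = −ħ² ∫ φ*·φ'' dx.
d/dx sin(nπx/d) = (nπ/d)·cos(nπx/d) and d²/dx² sin(nπx/d) = −(nπ/d)²·sin(nπx/d); on 0 ≤ x ≤ d, ∫sin²(nπx/d) dx = d/2 and ∫sin(nπx/d)·cos(nπx/d) dx = 0.
⟨p²⟩ = 4.8130.

4.813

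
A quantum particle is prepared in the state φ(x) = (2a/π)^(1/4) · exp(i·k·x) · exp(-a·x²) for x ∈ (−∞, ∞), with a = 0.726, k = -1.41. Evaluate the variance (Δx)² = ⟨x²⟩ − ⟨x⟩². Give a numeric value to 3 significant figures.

0.344

Compute ⟨x⟩ and ⟨x²⟩ separately, then (Δx)² = ⟨x²⟩ − ⟨x⟩².
Gaussian moments: ∫x^(2j)·e^(−2ax²) dx = (2j−1)!!/(4a)^j · √(π/(2a)), odd powers integrate to 0; here √(π/(2a)) = 1.4709.
⟨x⟩ = 0.0000 and ⟨x²⟩ = 0.34435.
(Δx)² = 0.34435 − (0.0000)² = 0.34435.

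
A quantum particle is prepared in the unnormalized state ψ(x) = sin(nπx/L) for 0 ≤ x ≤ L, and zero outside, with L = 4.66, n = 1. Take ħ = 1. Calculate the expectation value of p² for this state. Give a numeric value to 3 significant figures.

0.454

p² ψ = −ħ² d²ψ/dx²; ⟨p²⟩ = −ħ² ∫ ψ*·ψ'' dx / ∫|ψ|² dx.
d/dx sin(nπx/L) = (nπ/L)·cos(nπx/L) and d²/dx² sin(nπx/L) = −(nπ/L)²·sin(nπx/L); on 0 ≤ x ≤ L, ∫sin²(nπx/L) dx = L/2 and ∫sin(nπx/L)·cos(nπx/L) dx = 0.
State is unnormalized: ∫|ψ|² dx = 2.3300, and ∫ψ*·(−ħ² ψ'') dx = 1.0590, so ⟨p²⟩ = 1.0590 / 2.3300.
⟨p²⟩ = 0.45449.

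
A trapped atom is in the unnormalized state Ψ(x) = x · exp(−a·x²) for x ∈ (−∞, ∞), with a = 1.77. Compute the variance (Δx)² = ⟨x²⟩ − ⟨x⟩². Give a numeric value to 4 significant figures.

0.4237

Compute ⟨x⟩ and ⟨x²⟩ separately, then (Δx)² = ⟨x²⟩ − ⟨x⟩².
Expand each integrand as polynomial × e^(−2ax²) and use ∫x^(2j)·e^(−2ax²) dx = (2j−1)!!/(4a)^j · √(π/(2a)), odd powers → 0; here √(π/(2a)) = 0.94205.
Normalization: ∫|Ψ|² dx = 0.13306.
⟨x⟩ = 0.0000 and ⟨x²⟩ = 0.42373.
(Δx)² = 0.42373 − (0.0000)² = 0.42373.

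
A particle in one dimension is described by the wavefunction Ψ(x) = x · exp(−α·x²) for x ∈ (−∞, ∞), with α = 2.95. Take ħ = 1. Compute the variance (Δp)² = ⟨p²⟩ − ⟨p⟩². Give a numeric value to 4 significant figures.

Compute ⟨p⟩ and ⟨p²⟩ separately; (Δp)² = ⟨p²⟩ − ⟨p⟩².
Expand each integrand as polynomial × e^(−2αx²) and use ∫x^(2j)·e^(−2αx²) dx = (2j−1)!!/(4α)^j · √(π/(2α)), odd powers → 0; here √(π/(2α)) = 0.72971. Differentiate with the product rule, d/dx e^(−αx²) = −2αx·e^(−αx²).
Normalization: ∫|Ψ|² dx = 0.061840.
⟨p⟩ = 0.0000 and ⟨p²⟩ = 8.8500.
(Δp)² = 8.8500 − (0.0000)² = 8.8500.

8.850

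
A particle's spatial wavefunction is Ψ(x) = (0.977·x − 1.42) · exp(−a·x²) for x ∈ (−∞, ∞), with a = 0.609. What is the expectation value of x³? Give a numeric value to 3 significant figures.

-0.582

⟨x³⟩ = ∫ x³·|Ψ|² dx / ∫|Ψ|² dx (integrals over the domain).
Expand each integrand as polynomial × e^(−2ax²) and use ∫x^(2j)·e^(−2ax²) dx = (2j−1)!!/(4a)^j · √(π/(2a)), odd powers → 0; here √(π/(2a)) = 1.6060.
State is unnormalized: ∫|Ψ|² dx = 3.8677, and ∫Ψ*·x³·Ψ dx = -2.2528, so ⟨x³⟩ = -2.2528 / 3.8677.
⟨x³⟩ = -0.58248.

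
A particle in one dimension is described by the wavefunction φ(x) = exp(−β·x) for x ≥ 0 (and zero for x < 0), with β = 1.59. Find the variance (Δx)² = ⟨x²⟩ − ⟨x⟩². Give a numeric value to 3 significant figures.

0.0989

Compute ⟨x⟩ and ⟨x²⟩ separately, then (Δx)² = ⟨x²⟩ − ⟨x⟩².
Every integrand reduces to terms xʲ·e^(−2βx) on [0, ∞); use ∫₀^∞ xʲ·e^(−2βx) dx = j!/(2β)^(j+1).
Normalization: ∫|φ|² dx = 0.31447.
⟨x⟩ = 0.31447 and ⟨x²⟩ = 0.19778.
(Δx)² = 0.19778 − (0.31447)² = 0.098888.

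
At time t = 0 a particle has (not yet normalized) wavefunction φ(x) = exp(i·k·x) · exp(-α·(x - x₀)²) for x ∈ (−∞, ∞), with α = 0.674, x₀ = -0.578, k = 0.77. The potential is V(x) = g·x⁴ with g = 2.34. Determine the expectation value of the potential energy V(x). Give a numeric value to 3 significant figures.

⟨V⟩ = ∫ V(x)·|φ|² dx / ∫|φ|² dx.
Gaussian moments (u = x − x₀): ∫u^(2j)·e^(−2αu²) du = (2j−1)!!/(4α)^j · √(π/(2α)), odd powers integrate to 0; here √(π/(2α)) = 1.5266.
State is unnormalized: ∫|φ|² dx = 1.5266, and ∫φ*·V(x)·φ dx = 4.5292, so ⟨V⟩ = 4.5292 / 1.5266.
⟨V⟩ = 2.9668.

2.97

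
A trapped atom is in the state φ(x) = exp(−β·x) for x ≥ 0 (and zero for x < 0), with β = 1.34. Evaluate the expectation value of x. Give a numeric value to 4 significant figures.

⟨x⟩ = ∫ x·|φ|² dx / ∫|φ|² dx (integrals over the domain).
Every integrand reduces to terms xʲ·e^(−2βx) on [0, ∞); use ∫₀^∞ xʲ·e^(−2βx) dx = j!/(2β)^(j+1).
State is unnormalized: ∫|φ|² dx = 0.37313, and ∫φ*·x·φ dx = 0.13923, so ⟨x⟩ = 0.13923 / 0.37313.
⟨x⟩ = 0.37313.

0.3731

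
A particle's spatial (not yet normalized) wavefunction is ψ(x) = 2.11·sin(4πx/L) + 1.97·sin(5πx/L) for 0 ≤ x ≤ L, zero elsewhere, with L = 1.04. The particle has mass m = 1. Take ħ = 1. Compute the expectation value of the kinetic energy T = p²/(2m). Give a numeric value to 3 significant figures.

92.1

T = −(ħ²/2m) d²/dx², so ⟨T⟩ = −(ħ²/2m) ∫ ψ*·ψ'' dx / ∫|ψ|² dx; with m = 1.
d²/dx² sin(jπx/L) = −(jπ/L)²·sin(jπx/L); on 0 ≤ x ≤ L, ∫sin²(jπx/L) dx = L/2 and ∫sin(jπx/L)·sin(lπx/L) dx = 0 for j ≠ l, so only diagonal terms survive in ∫|ψ|² and ∫ψ·ψ″; ∫ψ·ψ′ dx = [ψ²/2] between the walls = 0.
State is unnormalized: ∫|ψ|² dx = 4.3332, and ∫ψ*·(−ħ²/2m · ψ'') dx = 399.19, so ⟨T⟩ = 399.19 / 4.3332.
⟨T⟩ = 92.124.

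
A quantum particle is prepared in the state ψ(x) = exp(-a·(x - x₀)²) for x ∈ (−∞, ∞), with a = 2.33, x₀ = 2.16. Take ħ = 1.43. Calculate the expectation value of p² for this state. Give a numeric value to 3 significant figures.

p² ψ = −ħ² d²ψ/dx²; ⟨p²⟩ = −ħ² ∫ ψ*·ψ'' dx / ∫|ψ|² dx.
Gaussian moments (u = x − x₀): ∫u^(2j)·e^(−2au²) du = (2j−1)!!/(4a)^j · √(π/(2a)), odd powers integrate to 0; here √(π/(2a)) = 0.82107. Derivatives: d/dx e^(−au²) = −2au·e^(−au²), d²/dx² e^(−au²) = (4a²u² − 2a)·e^(−au²).
State is unnormalized: ∫|ψ|² dx = 0.82107, and ∫ψ*·(−ħ² ψ'') dx = 3.9121, so ⟨p²⟩ = 3.9121 / 0.82107.
⟨p²⟩ = 4.7646.

4.76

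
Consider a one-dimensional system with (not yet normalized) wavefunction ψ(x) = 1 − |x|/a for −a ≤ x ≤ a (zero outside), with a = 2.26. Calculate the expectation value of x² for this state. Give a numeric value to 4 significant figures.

⟨x²⟩ = ∫ x²·|ψ|² dx / ∫|ψ|² dx (integrals over the domain).
ψ is even, so ∫ over [−a, a] = 2∫₀ᵃ with ψ = 1 − x/a there: ∫₀ᵃ (1 − x/a)² dx = a/3, ∫₀ᵃ x²(1 − x/a)² dx = a³/30, ∫₀ᵃ x⁴(1 − x/a)² dx = a⁵/105.
State is unnormalized: ∫|ψ|² dx = 1.5067, and ∫ψ*·x²·ψ dx = 0.76955, so ⟨x²⟩ = 0.76955 / 1.5067.
⟨x²⟩ = 0.51076.

0.5108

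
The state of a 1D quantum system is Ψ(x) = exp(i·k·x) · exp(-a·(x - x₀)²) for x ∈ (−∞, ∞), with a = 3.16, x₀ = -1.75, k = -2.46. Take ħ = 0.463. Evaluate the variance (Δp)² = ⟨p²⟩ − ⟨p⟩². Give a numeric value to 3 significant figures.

Compute ⟨p⟩ and ⟨p²⟩ separately; (Δp)² = ⟨p²⟩ − ⟨p⟩².
Gaussian moments (u = x − x₀): ∫u^(2j)·e^(−2au²) du = (2j−1)!!/(4a)^j · √(π/(2a)), odd powers integrate to 0; here √(π/(2a)) = 0.70504. Derivatives: Ψ′ = (ik − 2au)·Ψ, Ψ″ = ((ik − 2au)² − 2a)·Ψ; the odd-in-u pieces drop out.
Normalization: ∫|Ψ|² dx = 0.70504.
⟨p⟩ = -1.1390 and ⟨p²⟩ = 1.9747.
(Δp)² = 1.9747 − (-1.1390)² = 0.67741.

0.677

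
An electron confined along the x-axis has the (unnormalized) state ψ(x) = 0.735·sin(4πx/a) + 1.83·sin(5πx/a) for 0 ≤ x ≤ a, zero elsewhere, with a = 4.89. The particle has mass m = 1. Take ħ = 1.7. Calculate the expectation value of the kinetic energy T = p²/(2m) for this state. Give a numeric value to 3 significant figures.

T = −(ħ²/2m) d²/dx², so ⟨T⟩ = −(ħ²/2m) ∫ ψ*·ψ'' dx / ∫|ψ|² dx; with m = 1.
d²/dx² sin(jπx/a) = −(jπ/a)²·sin(jπx/a); on 0 ≤ x ≤ a, ∫sin²(jπx/a) dx = a/2 and ∫sin(jπx/a)·sin(lπx/a) dx = 0 for j ≠ l, so only diagonal terms survive in ∫|ψ|² and ∫ψ·ψ″; ∫ψ·ψ′ dx = [ψ²/2] between the walls = 0.
State is unnormalized: ∫|ψ|² dx = 9.5089, and ∫ψ*·(−ħ²/2m · ψ'') dx = 134.69, so ⟨T⟩ = 134.69 / 9.5089.
⟨T⟩ = 14.165.

14.2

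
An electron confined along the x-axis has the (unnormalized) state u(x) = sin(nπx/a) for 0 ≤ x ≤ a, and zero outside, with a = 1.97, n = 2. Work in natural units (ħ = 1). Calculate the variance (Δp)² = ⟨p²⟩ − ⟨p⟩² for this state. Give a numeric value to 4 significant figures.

Compute ⟨p⟩ and ⟨p²⟩ separately; (Δp)² = ⟨p²⟩ − ⟨p⟩².
d/dx sin(nπx/a) = (nπ/a)·cos(nπx/a) and d²/dx² sin(nπx/a) = −(nπ/a)²·sin(nπx/a); on 0 ≤ x ≤ a, ∫sin²(nπx/a) dx = a/2 and ∫sin(nπx/a)·cos(nπx/a) dx = 0.
Normalization: ∫|u|² dx = 0.98500.
⟨p⟩ = 0.0000 and ⟨p²⟩ = 10.172.
(Δp)² = 10.172 − (0.0000)² = 10.172.

10.17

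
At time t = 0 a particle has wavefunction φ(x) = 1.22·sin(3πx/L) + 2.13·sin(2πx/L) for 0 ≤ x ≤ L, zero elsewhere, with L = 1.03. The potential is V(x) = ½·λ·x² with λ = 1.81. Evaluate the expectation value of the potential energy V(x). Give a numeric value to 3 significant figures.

⟨V⟩ = ∫ V(x)·|φ|² dx / ∫|φ|² dx.
On 0 ≤ x ≤ L (j ≠ l): ∫sin²(jπx/L) dx = L/2, ∫sin(jπx/L)·sin(lπx/L) dx = 0; diagonal moments ∫x·sin²(jπx/L) dx = L²/4, ∫x²·sin²(jπx/L) dx = L³·(1/6 − 1/(4j²π²)); cross terms ∫x·sin(jπx/L)·sin(lπx/L) dx = 0 for j + l even and −4jlL²/(π²(j² − l²)²) for j + l odd, ∫x²·sin(jπx/L)·sin(lπx/L) dx = (−1)^(j+l)·4jlL³/(π²(j² − l²)²); higher powers the same way via product-to-sum and parts.
State is unnormalized: ∫|φ|² dx = 3.1030, and ∫φ*·V(x)·φ dx = 0.46061, so ⟨V⟩ = 0.46061 / 3.1030.
⟨V⟩ = 0.14844.

0.148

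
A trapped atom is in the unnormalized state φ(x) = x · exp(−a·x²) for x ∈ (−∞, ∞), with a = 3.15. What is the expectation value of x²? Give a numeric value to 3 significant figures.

0.238

⟨x²⟩ = ∫ x²·|φ|² dx / ∫|φ|² dx (integrals over the domain).
Expand each integrand as polynomial × e^(−2ax²) and use ∫x^(2j)·e^(−2ax²) dx = (2j−1)!!/(4a)^j · √(π/(2a)), odd powers → 0; here √(π/(2a)) = 0.70616.
State is unnormalized: ∫|φ|² dx = 0.056045, and ∫φ*·x²·φ dx = 0.013344, so ⟨x²⟩ = 0.013344 / 0.056045.
⟨x²⟩ = 0.23810.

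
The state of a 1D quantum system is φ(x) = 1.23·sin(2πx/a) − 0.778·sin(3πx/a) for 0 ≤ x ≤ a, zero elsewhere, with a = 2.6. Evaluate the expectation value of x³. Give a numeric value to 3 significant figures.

6.79

⟨x³⟩ = ∫ x³·|φ|² dx / ∫|φ|² dx (integrals over the domain).
On 0 ≤ x ≤ a (j ≠ l): ∫sin²(jπx/a) dx = a/2, ∫sin(jπx/a)·sin(lπx/a) dx = 0; diagonal moments ∫x·sin²(jπx/a) dx = a²/4, ∫x²·sin²(jπx/a) dx = a³·(1/6 − 1/(4j²π²)); cross terms ∫x·sin(jπx/a)·sin(lπx/a) dx = 0 for j + l even and −4jla²/(π²(j² − l²)²) for j + l odd, ∫x²·sin(jπx/a)·sin(lπx/a) dx = (−1)^(j+l)·4jla³/(π²(j² − l²)²); higher powers the same way via product-to-sum and parts.
State is unnormalized: ∫|φ|² dx = 2.7536, and ∫φ*·x³·φ dx = 18.708, so ⟨x³⟩ = 18.708 / 2.7536.
⟨x³⟩ = 6.7939.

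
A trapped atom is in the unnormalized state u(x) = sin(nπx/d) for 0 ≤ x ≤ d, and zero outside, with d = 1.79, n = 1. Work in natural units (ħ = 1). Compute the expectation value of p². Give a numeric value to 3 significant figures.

p² u = −ħ² d²u/dx²; ⟨p²⟩ = −ħ² ∫ u*·u'' dx / ∫|u|² dx.
d/dx sin(nπx/d) = (nπ/d)·cos(nπx/d) and d²/dx² sin(nπx/d) = −(nπ/d)²·sin(nπx/d); on 0 ≤ x ≤ d, ∫sin²(nπx/d) dx = d/2 and ∫sin(nπx/d)·cos(nπx/d) dx = 0.
State is unnormalized: ∫|u|² dx = 0.89500, and ∫u*·(−ħ² u'') dx = 2.7569, so ⟨p²⟩ = 2.7569 / 0.89500.
⟨p²⟩ = 3.0803.

3.08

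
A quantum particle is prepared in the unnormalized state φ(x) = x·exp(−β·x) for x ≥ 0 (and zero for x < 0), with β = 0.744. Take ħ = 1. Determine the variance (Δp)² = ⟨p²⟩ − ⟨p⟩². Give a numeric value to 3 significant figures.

0.554

Compute ⟨p⟩ and ⟨p²⟩ separately; (Δp)² = ⟨p²⟩ − ⟨p⟩².
Differentiate x·exp(−β·x) with the product rule; every integrand then reduces to terms xʲ·e^(−2βx) on [0, ∞), with ∫₀^∞ xʲ·e^(−2βx) dx = j!/(2β)^(j+1).
Normalization: ∫|φ|² dx = 0.60705.
⟨p⟩ = 0.0000 and ⟨p²⟩ = 0.55354.
(Δp)² = 0.55354 − (0.0000)² = 0.55354.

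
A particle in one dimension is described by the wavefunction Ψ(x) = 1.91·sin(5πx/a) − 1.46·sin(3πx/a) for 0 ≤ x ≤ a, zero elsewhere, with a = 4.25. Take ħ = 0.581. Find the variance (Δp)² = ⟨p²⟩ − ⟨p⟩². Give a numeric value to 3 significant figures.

Compute ⟨p⟩ and ⟨p²⟩ separately; (Δp)² = ⟨p²⟩ − ⟨p⟩².
d²/dx² sin(jπx/a) = −(jπ/a)²·sin(jπx/a); on 0 ≤ x ≤ a, ∫sin²(jπx/a) dx = a/2 and ∫sin(jπx/a)·sin(lπx/a) dx = 0 for j ≠ l, so only diagonal terms survive in ∫|Ψ|² and ∫Ψ·Ψ″; ∫Ψ·Ψ′ dx = [Ψ²/2] between the walls = 0.
Normalization: ∫|Ψ|² dx = 12.282.
⟨p⟩ = 0.0000 and ⟨p²⟩ = 3.5228.
(Δp)² = 3.5228 − (0.0000)² = 3.5228.

3.52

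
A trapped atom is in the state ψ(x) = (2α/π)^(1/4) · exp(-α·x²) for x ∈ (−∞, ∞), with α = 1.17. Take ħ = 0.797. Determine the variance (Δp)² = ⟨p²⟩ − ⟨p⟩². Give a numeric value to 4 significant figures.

0.7432

Compute ⟨p⟩ and ⟨p²⟩ separately; (Δp)² = ⟨p²⟩ − ⟨p⟩².
Gaussian moments: ∫x^(2j)·e^(−2αx²) dx = (2j−1)!!/(4α)^j · √(π/(2α)), odd powers integrate to 0; here √(π/(2α)) = 1.1587. Derivatives: d/dx e^(−αx²) = −2αx·e^(−αx²), d²/dx² e^(−αx²) = (4α²x² − 2α)·e^(−αx²).
⟨p⟩ = 0.0000 and ⟨p²⟩ = 0.74319.
(Δp)² = 0.74319 − (0.0000)² = 0.74319.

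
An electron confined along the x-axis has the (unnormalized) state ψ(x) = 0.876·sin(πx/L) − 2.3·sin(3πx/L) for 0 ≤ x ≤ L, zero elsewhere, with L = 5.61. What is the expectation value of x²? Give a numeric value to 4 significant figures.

9.339

⟨x²⟩ = ∫ x²·|ψ|² dx / ∫|ψ|² dx (integrals over the domain).
On 0 ≤ x ≤ L (j ≠ l): ∫sin²(jπx/L) dx = L/2, ∫sin(jπx/L)·sin(lπx/L) dx = 0; diagonal moments ∫x·sin²(jπx/L) dx = L²/4, ∫x²·sin²(jπx/L) dx = L³·(1/6 − 1/(4j²π²)); cross terms ∫x·sin(jπx/L)·sin(lπx/L) dx = 0 for j + l even and −4jlL²/(π²(j² − l²)²) for j + l odd, ∫x²·sin(jπx/L)·sin(lπx/L) dx = (−1)^(j+l)·4jlL³/(π²(j² − l²)²); higher powers the same way via product-to-sum and parts.
State is unnormalized: ∫|ψ|² dx = 16.991, and ∫ψ*·x²·ψ dx = 158.67, so ⟨x²⟩ = 158.67 / 16.991.
⟨x²⟩ = 9.3385.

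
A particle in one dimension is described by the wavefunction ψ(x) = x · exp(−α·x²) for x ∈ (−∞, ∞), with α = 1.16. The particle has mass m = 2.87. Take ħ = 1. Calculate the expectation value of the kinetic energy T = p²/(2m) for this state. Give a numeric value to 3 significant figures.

T = −(ħ²/2m) d²/dx², so ⟨T⟩ = −(ħ²/2m) ∫ ψ*·ψ'' dx / ∫|ψ|² dx; with m = 2.87.
Expand each integrand as polynomial × e^(−2αx²) and use ∫x^(2j)·e^(−2αx²) dx = (2j−1)!!/(4α)^j · √(π/(2α)), odd powers → 0; here √(π/(2α)) = 1.1637. Differentiate with the product rule, d/dx e^(−αx²) = −2αx·e^(−αx²).
State is unnormalized: ∫|ψ|² dx = 0.25079, and ∫ψ*·(−ħ²/2m · ψ'') dx = 0.15205, so ⟨T⟩ = 0.15205 / 0.25079.
⟨T⟩ = 0.60627.

0.606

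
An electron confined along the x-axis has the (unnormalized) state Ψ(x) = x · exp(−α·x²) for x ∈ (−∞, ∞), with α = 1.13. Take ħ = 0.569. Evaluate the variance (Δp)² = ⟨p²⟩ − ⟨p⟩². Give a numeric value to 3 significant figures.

Compute ⟨p⟩ and ⟨p²⟩ separately; (Δp)² = ⟨p²⟩ − ⟨p⟩².
Expand each integrand as polynomial × e^(−2αx²) and use ∫x^(2j)·e^(−2αx²) dx = (2j−1)!!/(4α)^j · √(π/(2α)), odd powers → 0; here √(π/(2α)) = 1.1790. Differentiate with the product rule, d/dx e^(−αx²) = −2αx·e^(−αx²).
Normalization: ∫|Ψ|² dx = 0.26084.
⟨p⟩ = 0.0000 and ⟨p²⟩ = 1.0975.
(Δp)² = 1.0975 − (0.0000)² = 1.0975.

1.10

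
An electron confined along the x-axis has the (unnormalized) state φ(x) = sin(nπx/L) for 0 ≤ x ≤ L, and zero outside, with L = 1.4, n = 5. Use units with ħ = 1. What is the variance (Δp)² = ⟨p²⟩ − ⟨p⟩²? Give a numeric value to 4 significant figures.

125.9

Compute ⟨p⟩ and ⟨p²⟩ separately; (Δp)² = ⟨p²⟩ − ⟨p⟩².
d/dx sin(nπx/L) = (nπ/L)·cos(nπx/L) and d²/dx² sin(nπx/L) = −(nπ/L)²·sin(nπx/L); on 0 ≤ x ≤ L, ∫sin²(nπx/L) dx = L/2 and ∫sin(nπx/L)·cos(nπx/L) dx = 0.
Normalization: ∫|φ|² dx = 0.70000.
⟨p⟩ = 0.0000 and ⟨p²⟩ = 125.89.
(Δp)² = 125.89 − (0.0000)² = 125.89.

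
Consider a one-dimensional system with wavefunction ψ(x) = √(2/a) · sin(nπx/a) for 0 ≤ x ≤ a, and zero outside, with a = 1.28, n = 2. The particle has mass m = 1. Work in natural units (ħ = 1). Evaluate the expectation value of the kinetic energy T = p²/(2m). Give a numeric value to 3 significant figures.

12.0

T = −(ħ²/2m) d²/dx², so ⟨T⟩ = −(ħ²/2m) ∫ ψ*·ψ'' dx; with m = 1.
d/dx sin(nπx/a) = (nπ/a)·cos(nπx/a) and d²/dx² sin(nπx/a) = −(nπ/a)²·sin(nπx/a); on 0 ≤ x ≤ a, ∫sin²(nπx/a) dx = a/2 and ∫sin(nπx/a)·cos(nπx/a) dx = 0.
⟨T⟩ = 12.048.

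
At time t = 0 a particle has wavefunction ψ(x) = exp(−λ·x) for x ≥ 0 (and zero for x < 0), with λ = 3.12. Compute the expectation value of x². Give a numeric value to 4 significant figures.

⟨x²⟩ = ∫ x²·|ψ|² dx / ∫|ψ|² dx (integrals over the domain).
Every integrand reduces to terms xʲ·e^(−2λx) on [0, ∞); use ∫₀^∞ xʲ·e^(−2λx) dx = j!/(2λ)^(j+1).
State is unnormalized: ∫|ψ|² dx = 0.16026, and ∫ψ*·x²·ψ dx = 0.0082314, so ⟨x²⟩ = 0.0082314 / 0.16026.
⟨x²⟩ = 0.051364.

0.05136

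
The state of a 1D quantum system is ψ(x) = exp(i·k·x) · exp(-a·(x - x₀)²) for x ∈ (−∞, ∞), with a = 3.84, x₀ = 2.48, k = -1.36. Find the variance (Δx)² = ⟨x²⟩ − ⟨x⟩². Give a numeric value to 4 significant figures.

Compute ⟨x⟩ and ⟨x²⟩ separately, then (Δx)² = ⟨x²⟩ − ⟨x⟩².
Gaussian moments (u = x − x₀): ∫u^(2j)·e^(−2au²) du = (2j−1)!!/(4a)^j · √(π/(2a)), odd powers integrate to 0; here √(π/(2a)) = 0.63958.
Normalization: ∫|ψ|² dx = 0.63958.
⟨x⟩ = 2.4800 and ⟨x²⟩ = 6.2155.
(Δx)² = 6.2155 − (2.4800)² = 0.065104.

0.06510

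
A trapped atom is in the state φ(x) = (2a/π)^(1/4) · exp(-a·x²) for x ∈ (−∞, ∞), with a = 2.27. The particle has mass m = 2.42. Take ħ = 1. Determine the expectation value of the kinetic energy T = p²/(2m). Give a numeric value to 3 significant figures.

0.469

T = −(ħ²/2m) d²/dx², so ⟨T⟩ = −(ħ²/2m) ∫ φ*·φ'' dx; with m = 2.42.
Gaussian moments: ∫x^(2j)·e^(−2ax²) dx = (2j−1)!!/(4a)^j · √(π/(2a)), odd powers integrate to 0; here √(π/(2a)) = 0.83185. Derivatives: d/dx e^(−ax²) = −2ax·e^(−ax²), d²/dx² e^(−ax²) = (4a²x² − 2a)·e^(−ax²).
⟨T⟩ = 0.46901.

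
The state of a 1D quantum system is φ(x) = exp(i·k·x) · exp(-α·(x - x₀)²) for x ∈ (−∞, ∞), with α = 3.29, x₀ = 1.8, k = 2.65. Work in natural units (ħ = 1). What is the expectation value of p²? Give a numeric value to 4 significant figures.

10.31

p² φ = −ħ² d²φ/dx²; ⟨p²⟩ = −ħ² ∫ φ*·φ'' dx / ∫|φ|² dx.
Gaussian moments (u = x − x₀): ∫u^(2j)·e^(−2αu²) du = (2j−1)!!/(4α)^j · √(π/(2α)), odd powers integrate to 0; here √(π/(2α)) = 0.69097. Derivatives: φ′ = (ik − 2αu)·φ, φ″ = ((ik − 2αu)² − 2α)·φ; the odd-in-u pieces drop out.
State is unnormalized: ∫|φ|² dx = 0.69097, and ∫φ*·(−ħ² φ'') dx = 7.1257, so ⟨p²⟩ = 7.1257 / 0.69097.
⟨p²⟩ = 10.313.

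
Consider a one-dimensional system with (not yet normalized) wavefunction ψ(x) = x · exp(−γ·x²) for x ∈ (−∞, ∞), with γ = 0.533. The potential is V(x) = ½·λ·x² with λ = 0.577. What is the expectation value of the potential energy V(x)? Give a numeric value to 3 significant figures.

⟨V⟩ = ∫ V(x)·|ψ|² dx / ∫|ψ|² dx.
Expand each integrand as polynomial × e^(−2γx²) and use ∫x^(2j)·e^(−2γx²) dx = (2j−1)!!/(4γ)^j · √(π/(2γ)), odd powers → 0; here √(π/(2γ)) = 1.7167.
State is unnormalized: ∫|ψ|² dx = 0.80521, and ∫ψ*·V(x)·ψ dx = 0.32688, so ⟨V⟩ = 0.32688 / 0.80521.
⟨V⟩ = 0.40596.

0.406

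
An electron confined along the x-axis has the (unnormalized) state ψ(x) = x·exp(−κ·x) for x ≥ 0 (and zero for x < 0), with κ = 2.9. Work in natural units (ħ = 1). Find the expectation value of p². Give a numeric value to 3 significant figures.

p² ψ = −ħ² d²ψ/dx²; ⟨p²⟩ = −ħ² ∫ ψ*·ψ'' dx / ∫|ψ|² dx.
Differentiate x·exp(−κ·x) with the product rule; every integrand then reduces to terms xʲ·e^(−2κx) on [0, ∞), with ∫₀^∞ xʲ·e^(−2κx) dx = j!/(2κ)^(j+1).
State is unnormalized: ∫|ψ|² dx = 0.010251, and ∫ψ*·(−ħ² ψ'') dx = 0.086207, so ⟨p²⟩ = 0.086207 / 0.010251.
⟨p²⟩ = 8.4100.

8.41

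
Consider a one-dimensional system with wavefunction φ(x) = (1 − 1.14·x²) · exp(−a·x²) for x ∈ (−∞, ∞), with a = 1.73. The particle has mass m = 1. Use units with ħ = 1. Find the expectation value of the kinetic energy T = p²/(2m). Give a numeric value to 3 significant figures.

T = −(ħ²/2m) d²/dx², so ⟨T⟩ = −(ħ²/2m) ∫ φ*·φ'' dx / ∫|φ|² dx; with m = 1.
Expand each integrand as polynomial × e^(−2ax²) and use ∫x^(2j)·e^(−2ax²) dx = (2j−1)!!/(4a)^j · √(π/(2a)), odd powers → 0; here √(π/(2a)) = 0.95288. Differentiate with the product rule, d/dx e^(−ax²) = −2ax·e^(−ax²).
State is unnormalized: ∫|φ|² dx = 0.71650, and ∫φ*·(−ħ²/2m · φ'') dx = 1.2524, so ⟨T⟩ = 1.2524 / 0.71650.
⟨T⟩ = 1.7479.

1.75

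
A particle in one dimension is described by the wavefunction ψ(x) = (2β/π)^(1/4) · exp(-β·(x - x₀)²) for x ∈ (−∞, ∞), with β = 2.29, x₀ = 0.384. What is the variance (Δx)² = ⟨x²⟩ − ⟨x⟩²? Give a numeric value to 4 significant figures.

Compute ⟨x⟩ and ⟨x²⟩ separately, then (Δx)² = ⟨x²⟩ − ⟨x⟩².
Gaussian moments (u = x − x₀): ∫u^(2j)·e^(−2βu²) du = (2j−1)!!/(4β)^j · √(π/(2β)), odd powers integrate to 0; here √(π/(2β)) = 0.82821.
⟨x⟩ = 0.38400 and ⟨x²⟩ = 0.25663.
(Δx)² = 0.25663 − (0.38400)² = 0.10917.

0.1092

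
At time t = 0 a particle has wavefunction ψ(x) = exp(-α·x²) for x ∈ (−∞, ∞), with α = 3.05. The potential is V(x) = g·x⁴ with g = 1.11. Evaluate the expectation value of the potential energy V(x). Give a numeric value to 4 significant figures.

0.02237

⟨V⟩ = ∫ V(x)·|ψ|² dx / ∫|ψ|² dx.
Gaussian moments: ∫x^(2j)·e^(−2αx²) dx = (2j−1)!!/(4α)^j · √(π/(2α)), odd powers integrate to 0; here √(π/(2α)) = 0.71765.
State is unnormalized: ∫|ψ|² dx = 0.71765, and ∫ψ*·V(x)·ψ dx = 0.016056, so ⟨V⟩ = 0.016056 / 0.71765.
⟨V⟩ = 0.022373.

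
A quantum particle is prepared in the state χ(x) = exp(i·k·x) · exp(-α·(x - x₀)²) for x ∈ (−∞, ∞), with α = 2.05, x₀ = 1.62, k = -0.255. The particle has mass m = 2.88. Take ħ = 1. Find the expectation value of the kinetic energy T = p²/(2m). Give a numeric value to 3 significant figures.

0.367

T = −(ħ²/2m) d²/dx², so ⟨T⟩ = −(ħ²/2m) ∫ χ*·χ'' dx / ∫|χ|² dx; with m = 2.88.
Gaussian moments (u = x − x₀): ∫u^(2j)·e^(−2αu²) du = (2j−1)!!/(4α)^j · √(π/(2α)), odd powers integrate to 0; here √(π/(2α)) = 0.87535. Derivatives: χ′ = (ik − 2αu)·χ, χ″ = ((ik − 2αu)² − 2α)·χ; the odd-in-u pieces drop out.
State is unnormalized: ∫|χ|² dx = 0.87535, and ∫χ*·(−ħ²/2m · χ'') dx = 0.32142, so ⟨T⟩ = 0.32142 / 0.87535.
⟨T⟩ = 0.36719.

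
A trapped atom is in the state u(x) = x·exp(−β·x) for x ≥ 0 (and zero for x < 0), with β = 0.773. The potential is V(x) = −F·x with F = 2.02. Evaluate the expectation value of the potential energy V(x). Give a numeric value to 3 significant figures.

⟨V⟩ = ∫ V(x)·|u|² dx / ∫|u|² dx.
Every integrand reduces to terms xʲ·e^(−2βx) on [0, ∞); use ∫₀^∞ xʲ·e^(−2βx) dx = j!/(2β)^(j+1).
State is unnormalized: ∫|u|² dx = 0.54125, and ∫u*·V(x)·u dx = -2.1216, so ⟨V⟩ = -2.1216 / 0.54125.
⟨V⟩ = -3.9198.

-3.92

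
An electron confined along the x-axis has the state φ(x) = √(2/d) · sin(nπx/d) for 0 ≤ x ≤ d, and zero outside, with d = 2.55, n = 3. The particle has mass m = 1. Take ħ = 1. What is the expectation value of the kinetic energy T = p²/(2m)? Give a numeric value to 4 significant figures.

T = −(ħ²/2m) d²/dx², so ⟨T⟩ = −(ħ²/2m) ∫ φ*·φ'' dx; with m = 1.
d/dx sin(nπx/d) = (nπ/d)·cos(nπx/d) and d²/dx² sin(nπx/d) = −(nπ/d)²·sin(nπx/d); on 0 ≤ x ≤ d, ∫sin²(nπx/d) dx = d/2 and ∫sin(nπx/d)·cos(nπx/d) dx = 0.
⟨T⟩ = 6.8302.

6.830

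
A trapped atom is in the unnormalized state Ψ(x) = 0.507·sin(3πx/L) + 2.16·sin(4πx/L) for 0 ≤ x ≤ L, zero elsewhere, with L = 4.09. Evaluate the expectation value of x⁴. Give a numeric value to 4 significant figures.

⟨x⁴⟩ = ∫ x⁴·|Ψ|² dx / ∫|Ψ|² dx (integrals over the domain).
On 0 ≤ x ≤ L (j ≠ l): ∫sin²(jπx/L) dx = L/2, ∫sin(jπx/L)·sin(lπx/L) dx = 0; diagonal moments ∫x·sin²(jπx/L) dx = L²/4, ∫x²·sin²(jπx/L) dx = L³·(1/6 − 1/(4j²π²)); cross terms ∫x·sin(jπx/L)·sin(lπx/L) dx = 0 for j + l even and −4jlL²/(π²(j² − l²)²) for j + l odd, ∫x²·sin(jπx/L)·sin(lπx/L) dx = (−1)^(j+l)·4jlL³/(π²(j² − l²)²); higher powers the same way via product-to-sum and parts.
State is unnormalized: ∫|Ψ|² dx = 10.067, and ∫Ψ*·x⁴·Ψ dx = 356.10, so ⟨x⁴⟩ = 356.10 / 10.067.
⟨x⁴⟩ = 35.374.

35.37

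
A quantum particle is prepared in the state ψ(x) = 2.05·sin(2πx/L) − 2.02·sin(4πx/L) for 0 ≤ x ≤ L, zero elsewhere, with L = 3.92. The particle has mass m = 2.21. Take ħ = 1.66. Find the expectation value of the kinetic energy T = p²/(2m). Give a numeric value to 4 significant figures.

3.969

T = −(ħ²/2m) d²/dx², so ⟨T⟩ = −(ħ²/2m) ∫ ψ*·ψ'' dx / ∫|ψ|² dx; with m = 2.21.
d²/dx² sin(jπx/L) = −(jπ/L)²·sin(jπx/L); on 0 ≤ x ≤ L, ∫sin²(jπx/L) dx = L/2 and ∫sin(jπx/L)·sin(lπx/L) dx = 0 for j ≠ l, so only diagonal terms survive in ∫|ψ|² and ∫ψ·ψ″; ∫ψ·ψ′ dx = [ψ²/2] between the walls = 0.
State is unnormalized: ∫|ψ|² dx = 16.234, and ∫ψ*·(−ħ²/2m · ψ'') dx = 64.432, so ⟨T⟩ = 64.432 / 16.234.
⟨T⟩ = 3.9688.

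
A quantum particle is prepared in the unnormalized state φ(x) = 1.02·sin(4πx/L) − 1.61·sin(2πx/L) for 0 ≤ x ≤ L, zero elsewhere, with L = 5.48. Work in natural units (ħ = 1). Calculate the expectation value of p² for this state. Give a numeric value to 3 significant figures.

p² φ = −ħ² d²φ/dx²; ⟨p²⟩ = −ħ² ∫ φ*·φ'' dx / ∫|φ|² dx.
d²/dx² sin(jπx/L) = −(jπ/L)²·sin(jπx/L); on 0 ≤ x ≤ L, ∫sin²(jπx/L) dx = L/2 and ∫sin(jπx/L)·sin(lπx/L) dx = 0 for j ≠ l, so only diagonal terms survive in ∫|φ|² and ∫φ·φ″; ∫φ·φ′ dx = [φ²/2] between the walls = 0.
State is unnormalized: ∫|φ|² dx = 9.9531, and ∫φ*·(−ħ² φ'') dx = 24.327, so ⟨p²⟩ = 24.327 / 9.9531.
⟨p²⟩ = 2.4442.

2.44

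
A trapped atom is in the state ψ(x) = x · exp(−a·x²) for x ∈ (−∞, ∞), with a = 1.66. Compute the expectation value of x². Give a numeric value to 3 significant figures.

0.452

⟨x²⟩ = ∫ x²·|ψ|² dx / ∫|ψ|² dx (integrals over the domain).
Expand each integrand as polynomial × e^(−2ax²) and use ∫x^(2j)·e^(−2ax²) dx = (2j−1)!!/(4a)^j · √(π/(2a)), odd powers → 0; here √(π/(2a)) = 0.97276.
State is unnormalized: ∫|ψ|² dx = 0.14650, and ∫ψ*·x²·ψ dx = 0.066190, so ⟨x²⟩ = 0.066190 / 0.14650.
⟨x²⟩ = 0.45181.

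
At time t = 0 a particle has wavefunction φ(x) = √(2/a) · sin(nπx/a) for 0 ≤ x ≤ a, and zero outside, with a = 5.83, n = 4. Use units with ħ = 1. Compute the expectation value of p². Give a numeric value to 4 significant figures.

p² φ = −ħ² d²φ/dx²; ⟨p²⟩ = −ħ² ∫ φ*·φ'' dx.
d/dx sin(nπx/a) = (nπ/a)·cos(nπx/a) and d²/dx² sin(nπx/a) = −(nπ/a)²·sin(nπx/a); on 0 ≤ x ≤ a, ∫sin²(nπx/a) dx = a/2 and ∫sin(nπx/a)·cos(nπx/a) dx = 0.
⟨p²⟩ = 4.6460.

4.646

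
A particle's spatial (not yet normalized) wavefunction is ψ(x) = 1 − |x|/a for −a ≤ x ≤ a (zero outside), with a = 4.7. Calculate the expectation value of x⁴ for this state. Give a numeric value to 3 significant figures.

⟨x⁴⟩ = ∫ x⁴·|ψ|² dx / ∫|ψ|² dx (integrals over the domain).
ψ is even, so ∫ over [−a, a] = 2∫₀ᵃ with ψ = 1 − x/a there: ∫₀ᵃ (1 − x/a)² dx = a/3, ∫₀ᵃ x²(1 − x/a)² dx = a³/30, ∫₀ᵃ x⁴(1 − x/a)² dx = a⁵/105.
State is unnormalized: ∫|ψ|² dx = 3.1333, and ∫ψ*·x⁴·ψ dx = 43.685, so ⟨x⁴⟩ = 43.685 / 3.1333.
⟨x⁴⟩ = 13.942.

13.9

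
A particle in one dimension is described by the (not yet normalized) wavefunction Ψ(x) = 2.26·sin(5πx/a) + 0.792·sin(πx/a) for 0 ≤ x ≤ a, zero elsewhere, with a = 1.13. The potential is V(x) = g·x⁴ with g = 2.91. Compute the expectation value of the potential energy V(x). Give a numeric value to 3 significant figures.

0.927

⟨V⟩ = ∫ V(x)·|Ψ|² dx / ∫|Ψ|² dx.
On 0 ≤ x ≤ a (j ≠ l): ∫sin²(jπx/a) dx = a/2, ∫sin(jπx/a)·sin(lπx/a) dx = 0; diagonal moments ∫x·sin²(jπx/a) dx = a²/4, ∫x²·sin²(jπx/a) dx = a³·(1/6 − 1/(4j²π²)); cross terms ∫x·sin(jπx/a)·sin(lπx/a) dx = 0 for j + l even and −4jla²/(π²(j² − l²)²) for j + l odd, ∫x²·sin(jπx/a)·sin(lπx/a) dx = (−1)^(j+l)·4jla³/(π²(j² − l²)²); higher powers the same way via product-to-sum and parts.
State is unnormalized: ∫|Ψ|² dx = 3.2402, and ∫Ψ*·V(x)·Ψ dx = 3.0027, so ⟨V⟩ = 3.0027 / 3.2402.
⟨V⟩ = 0.92671.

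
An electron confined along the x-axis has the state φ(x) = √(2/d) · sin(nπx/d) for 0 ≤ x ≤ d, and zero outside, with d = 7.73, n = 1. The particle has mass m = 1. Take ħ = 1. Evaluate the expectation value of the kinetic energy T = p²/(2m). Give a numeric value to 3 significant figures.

0.0826

T = −(ħ²/2m) d²/dx², so ⟨T⟩ = −(ħ²/2m) ∫ φ*·φ'' dx; with m = 1.
d/dx sin(nπx/d) = (nπ/d)·cos(nπx/d) and d²/dx² sin(nπx/d) = −(nπ/d)²·sin(nπx/d); on 0 ≤ x ≤ d, ∫sin²(nπx/d) dx = d/2 and ∫sin(nπx/d)·cos(nπx/d) dx = 0.
⟨T⟩ = 0.082587.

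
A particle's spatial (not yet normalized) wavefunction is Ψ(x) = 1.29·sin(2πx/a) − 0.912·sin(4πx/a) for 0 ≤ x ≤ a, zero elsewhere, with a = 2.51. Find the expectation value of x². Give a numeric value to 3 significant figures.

⟨x²⟩ = ∫ x²·|Ψ|² dx / ∫|Ψ|² dx (integrals over the domain).
On 0 ≤ x ≤ a (j ≠ l): ∫sin²(jπx/a) dx = a/2, ∫sin(jπx/a)·sin(lπx/a) dx = 0; diagonal moments ∫x·sin²(jπx/a) dx = a²/4, ∫x²·sin²(jπx/a) dx = a³·(1/6 − 1/(4j²π²)); cross terms ∫x·sin(jπx/a)·sin(lπx/a) dx = 0 for j + l even and −4jla²/(π²(j² − l²)²) for j + l odd, ∫x²·sin(jπx/a)·sin(lπx/a) dx = (−1)^(j+l)·4jla³/(π²(j² − l²)²); higher powers the same way via product-to-sum and parts.
State is unnormalized: ∫|Ψ|² dx = 3.1323, and ∫Ψ*·x²·Ψ dx = 5.5527, so ⟨x²⟩ = 5.5527 / 3.1323.
⟨x²⟩ = 1.7727.

1.77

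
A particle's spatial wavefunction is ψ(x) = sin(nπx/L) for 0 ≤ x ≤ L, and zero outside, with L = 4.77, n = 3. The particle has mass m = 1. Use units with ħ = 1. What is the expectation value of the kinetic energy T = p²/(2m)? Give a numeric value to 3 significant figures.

T = −(ħ²/2m) d²/dx², so ⟨T⟩ = −(ħ²/2m) ∫ ψ*·ψ'' dx / ∫|ψ|² dx; with m = 1.
d/dx sin(nπx/L) = (nπ/L)·cos(nπx/L) and d²/dx² sin(nπx/L) = −(nπ/L)²·sin(nπx/L); on 0 ≤ x ≤ L, ∫sin²(nπx/L) dx = L/2 and ∫sin(nπx/L)·cos(nπx/L) dx = 0.
State is unnormalized: ∫|ψ|² dx = 2.3850, and ∫ψ*·(−ħ²/2m · ψ'') dx = 4.6555, so ⟨T⟩ = 4.6555 / 2.3850.
⟨T⟩ = 1.9520.

1.95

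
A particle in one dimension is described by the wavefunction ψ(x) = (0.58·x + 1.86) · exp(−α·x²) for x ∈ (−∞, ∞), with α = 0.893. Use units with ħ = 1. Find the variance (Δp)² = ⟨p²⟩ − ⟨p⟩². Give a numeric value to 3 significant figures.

0.940

Compute ⟨p⟩ and ⟨p²⟩ separately; (Δp)² = ⟨p²⟩ − ⟨p⟩².
Expand each integrand as polynomial × e^(−2αx²) and use ∫x^(2j)·e^(−2αx²) dx = (2j−1)!!/(4α)^j · √(π/(2α)), odd powers → 0; here √(π/(2α)) = 1.3263. Differentiate with the product rule, d/dx e^(−αx²) = −2αx·e^(−αx²).
Normalization: ∫|ψ|² dx = 4.7133.
⟨p⟩ = 0.0000 and ⟨p²⟩ = 0.94033.
(Δp)² = 0.94033 − (0.0000)² = 0.94033.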